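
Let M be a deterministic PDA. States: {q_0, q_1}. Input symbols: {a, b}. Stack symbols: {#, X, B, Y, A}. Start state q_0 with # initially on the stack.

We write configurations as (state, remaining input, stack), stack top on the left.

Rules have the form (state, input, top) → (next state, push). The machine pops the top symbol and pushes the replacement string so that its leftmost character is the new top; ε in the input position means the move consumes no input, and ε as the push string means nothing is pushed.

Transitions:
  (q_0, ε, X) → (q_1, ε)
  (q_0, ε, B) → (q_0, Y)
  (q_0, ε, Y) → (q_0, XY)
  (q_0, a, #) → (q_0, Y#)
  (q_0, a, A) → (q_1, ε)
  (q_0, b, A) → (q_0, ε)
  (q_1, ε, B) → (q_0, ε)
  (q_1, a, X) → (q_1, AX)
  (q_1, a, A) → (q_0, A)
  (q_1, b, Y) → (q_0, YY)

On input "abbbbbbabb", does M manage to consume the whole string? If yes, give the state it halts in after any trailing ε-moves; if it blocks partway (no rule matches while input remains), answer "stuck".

stuck

(q_0, abbbbbbabb, #) ⊢ (q_0, bbbbbbabb, Y#) ⊢ (q_0, bbbbbbabb, XY#) ⊢ (q_1, bbbbbbabb, Y#) ⊢ (q_0, bbbbbabb, YY#) ⊢ (q_0, bbbbbabb, XYY#) ⊢ (q_1, bbbbbabb, YY#) ⊢ (q_0, bbbbabb, YYY#) ⊢ (q_0, bbbbabb, XYYY#) ⊢ (q_1, bbbbabb, YYY#) ⊢ (q_0, bbbabb, YYYY#) ⊢ (q_0, bbbabb, XYYYY#) ⊢ (q_1, bbbabb, YYYY#) ⊢ (q_0, bbabb, YYYYY#) ⊢ (q_0, bbabb, XYYYYY#) ⊢ (q_1, bbabb, YYYYY#) ⊢ (q_0, babb, YYYYYY#) ⊢ (q_0, babb, XYYYYYY#) ⊢ (q_1, babb, YYYYYY#) ⊢ (q_0, abb, YYYYYYY#) ⊢ (q_0, abb, XYYYYYYY#) ⊢ (q_1, abb, YYYYYYY#)
No transition for (q_1, a, top Y); M blocks with input abb remaining.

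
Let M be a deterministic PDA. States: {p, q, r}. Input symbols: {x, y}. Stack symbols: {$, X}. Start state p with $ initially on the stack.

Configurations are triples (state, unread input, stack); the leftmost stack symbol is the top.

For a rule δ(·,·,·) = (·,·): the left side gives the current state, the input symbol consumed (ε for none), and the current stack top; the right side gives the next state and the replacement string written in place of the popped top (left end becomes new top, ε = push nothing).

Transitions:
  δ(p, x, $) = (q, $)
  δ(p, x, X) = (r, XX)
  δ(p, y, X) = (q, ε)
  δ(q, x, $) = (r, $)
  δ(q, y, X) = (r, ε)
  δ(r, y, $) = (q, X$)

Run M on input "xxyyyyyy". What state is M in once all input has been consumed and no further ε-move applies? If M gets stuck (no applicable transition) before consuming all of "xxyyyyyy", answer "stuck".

(p, xxyyyyyy, $)
  read x, top $: go to q, push $ → (q, xyyyyyy, $)
  read x, top $: go to r, push $ → (r, yyyyyy, $)
  read y, top $: go to q, push X$ → (q, yyyyy, X$)
  read y, top X: go to r, push ε → (r, yyyy, $)
  read y, top $: go to q, push X$ → (q, yyy, X$)
  read y, top X: go to r, push ε → (r, yy, $)
  read y, top $: go to q, push X$ → (q, y, X$)
  read y, top X: go to r, push ε → (r, ε, $)
All input consumed; M is in state r.

r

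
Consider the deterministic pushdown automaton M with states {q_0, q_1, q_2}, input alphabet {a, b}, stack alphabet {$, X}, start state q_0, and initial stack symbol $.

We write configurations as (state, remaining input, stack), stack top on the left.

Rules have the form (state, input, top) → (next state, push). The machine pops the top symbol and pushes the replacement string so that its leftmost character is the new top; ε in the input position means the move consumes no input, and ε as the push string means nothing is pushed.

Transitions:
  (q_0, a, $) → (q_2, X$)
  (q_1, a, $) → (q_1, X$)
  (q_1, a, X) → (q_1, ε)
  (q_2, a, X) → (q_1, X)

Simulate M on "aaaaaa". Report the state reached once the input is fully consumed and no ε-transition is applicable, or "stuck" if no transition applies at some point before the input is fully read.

(q_0, aaaaaa, $)
  read a, top $: go to q_2, push X$ → (q_2, aaaaa, X$)
  read a, top X: go to q_1, push X → (q_1, aaaa, X$)
  read a, top X: go to q_1, push ε → (q_1, aaa, $)
  read a, top $: go to q_1, push X$ → (q_1, aa, X$)
  read a, top X: go to q_1, push ε → (q_1, a, $)
  read a, top $: go to q_1, push X$ → (q_1, ε, X$)
All input consumed; M is in state q_1.

q_1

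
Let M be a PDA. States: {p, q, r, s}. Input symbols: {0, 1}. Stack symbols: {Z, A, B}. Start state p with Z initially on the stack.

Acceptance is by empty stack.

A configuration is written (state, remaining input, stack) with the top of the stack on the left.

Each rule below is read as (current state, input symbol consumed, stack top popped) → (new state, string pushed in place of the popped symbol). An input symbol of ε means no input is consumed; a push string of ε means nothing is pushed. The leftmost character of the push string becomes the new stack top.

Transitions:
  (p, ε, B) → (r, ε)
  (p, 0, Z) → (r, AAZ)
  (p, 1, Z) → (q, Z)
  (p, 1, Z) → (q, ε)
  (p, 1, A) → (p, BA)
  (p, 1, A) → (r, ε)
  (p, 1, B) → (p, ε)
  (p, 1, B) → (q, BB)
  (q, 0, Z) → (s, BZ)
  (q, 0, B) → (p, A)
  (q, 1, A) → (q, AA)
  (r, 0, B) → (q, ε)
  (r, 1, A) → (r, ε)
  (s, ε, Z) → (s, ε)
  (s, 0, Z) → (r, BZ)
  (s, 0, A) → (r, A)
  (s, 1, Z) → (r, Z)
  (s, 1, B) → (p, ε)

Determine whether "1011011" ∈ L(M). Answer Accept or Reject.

Accept

One accepting computation: (p, 1011011, Z) ⊢ (q, 011011, Z) ⊢ (s, 11011, BZ) ⊢ (p, 1011, Z) ⊢ (q, 011, Z) ⊢ (s, 11, BZ) ⊢ (p, 1, Z) ⊢ (q, ε, ε)
All input consumed and the stack is empty.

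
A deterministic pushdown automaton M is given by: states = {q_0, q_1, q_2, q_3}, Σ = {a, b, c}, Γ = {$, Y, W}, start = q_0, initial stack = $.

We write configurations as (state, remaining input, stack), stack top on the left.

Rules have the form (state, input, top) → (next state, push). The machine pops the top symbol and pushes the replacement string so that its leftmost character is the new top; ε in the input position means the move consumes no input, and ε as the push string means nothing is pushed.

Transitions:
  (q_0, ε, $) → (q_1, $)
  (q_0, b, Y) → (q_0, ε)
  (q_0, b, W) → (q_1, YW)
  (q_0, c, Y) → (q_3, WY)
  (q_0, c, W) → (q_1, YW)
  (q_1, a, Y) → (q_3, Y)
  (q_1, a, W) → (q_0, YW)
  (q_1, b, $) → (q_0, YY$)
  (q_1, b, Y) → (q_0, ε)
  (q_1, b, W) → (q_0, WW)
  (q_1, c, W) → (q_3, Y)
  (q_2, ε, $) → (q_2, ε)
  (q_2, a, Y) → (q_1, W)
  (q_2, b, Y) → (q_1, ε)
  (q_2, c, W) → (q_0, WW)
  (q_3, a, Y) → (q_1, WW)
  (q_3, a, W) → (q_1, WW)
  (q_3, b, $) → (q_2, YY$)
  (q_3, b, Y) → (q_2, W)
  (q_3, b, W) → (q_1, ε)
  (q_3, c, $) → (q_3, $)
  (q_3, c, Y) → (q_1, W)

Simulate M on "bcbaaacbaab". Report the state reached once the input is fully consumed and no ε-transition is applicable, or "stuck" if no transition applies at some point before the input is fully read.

q_0

(q_0, bcbaaacbaab, $) ⊢ (q_1, bcbaaacbaab, $) ⊢ (q_0, cbaaacbaab, YY$) ⊢ (q_3, baaacbaab, WYY$) ⊢ (q_1, aaacbaab, YY$) ⊢ (q_3, aacbaab, YY$) ⊢ (q_1, acbaab, WWY$) ⊢ (q_0, cbaab, YWWY$) ⊢ (q_3, baab, WYWWY$) ⊢ (q_1, aab, YWWY$) ⊢ (q_3, ab, YWWY$) ⊢ (q_1, b, WWWWY$) ⊢ (q_0, ε, WWWWWY$)
All input consumed; M is in state q_0.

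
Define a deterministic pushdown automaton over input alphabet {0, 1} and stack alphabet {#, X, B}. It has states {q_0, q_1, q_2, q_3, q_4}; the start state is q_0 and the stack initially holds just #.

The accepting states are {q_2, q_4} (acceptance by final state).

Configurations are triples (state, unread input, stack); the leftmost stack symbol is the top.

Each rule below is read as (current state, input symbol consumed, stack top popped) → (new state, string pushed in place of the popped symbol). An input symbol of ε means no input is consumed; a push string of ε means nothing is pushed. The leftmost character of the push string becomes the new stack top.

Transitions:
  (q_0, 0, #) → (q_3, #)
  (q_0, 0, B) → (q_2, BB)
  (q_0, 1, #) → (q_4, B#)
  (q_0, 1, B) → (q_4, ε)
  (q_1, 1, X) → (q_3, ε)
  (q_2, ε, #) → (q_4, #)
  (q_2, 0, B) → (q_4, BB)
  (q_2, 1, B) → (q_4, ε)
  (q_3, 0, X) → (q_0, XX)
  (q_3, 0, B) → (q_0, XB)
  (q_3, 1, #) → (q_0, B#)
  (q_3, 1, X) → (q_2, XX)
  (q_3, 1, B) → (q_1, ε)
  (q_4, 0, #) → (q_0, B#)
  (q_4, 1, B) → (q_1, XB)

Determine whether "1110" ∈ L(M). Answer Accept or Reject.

Reject

(q_0, 1110, #)
  read 1, top #: go to q_4, push B# → (q_4, 110, B#)
  read 1, top B: go to q_1, push XB → (q_1, 10, XB#)
  read 1, top X: go to q_3, push ε → (q_3, 0, B#)
  read 0, top B: go to q_0, push XB → (q_0, ε, XB#)
All input consumed; state q_0 ∉ F and no further ε-move applies.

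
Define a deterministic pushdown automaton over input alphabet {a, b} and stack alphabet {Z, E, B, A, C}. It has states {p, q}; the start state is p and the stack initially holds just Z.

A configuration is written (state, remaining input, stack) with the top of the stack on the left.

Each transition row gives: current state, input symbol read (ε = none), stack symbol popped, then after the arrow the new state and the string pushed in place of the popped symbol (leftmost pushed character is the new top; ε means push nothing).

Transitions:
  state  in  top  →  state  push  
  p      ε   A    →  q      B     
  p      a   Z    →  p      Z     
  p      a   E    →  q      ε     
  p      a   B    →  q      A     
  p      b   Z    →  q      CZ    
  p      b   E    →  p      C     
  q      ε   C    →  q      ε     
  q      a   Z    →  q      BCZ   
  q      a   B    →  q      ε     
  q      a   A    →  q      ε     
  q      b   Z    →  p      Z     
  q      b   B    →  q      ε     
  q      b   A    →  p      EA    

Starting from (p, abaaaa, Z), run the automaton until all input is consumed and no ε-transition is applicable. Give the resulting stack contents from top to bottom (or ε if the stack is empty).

(p, abaaaa, Z) ⊢ (p, baaaa, Z) ⊢ (q, aaaa, CZ) ⊢ (q, aaaa, Z) ⊢ (q, aaa, BCZ) ⊢ (q, aa, CZ) ⊢ (q, aa, Z) ⊢ (q, a, BCZ) ⊢ (q, ε, CZ) ⊢ (q, ε, Z)
All input consumed in state q with stack Z.

Z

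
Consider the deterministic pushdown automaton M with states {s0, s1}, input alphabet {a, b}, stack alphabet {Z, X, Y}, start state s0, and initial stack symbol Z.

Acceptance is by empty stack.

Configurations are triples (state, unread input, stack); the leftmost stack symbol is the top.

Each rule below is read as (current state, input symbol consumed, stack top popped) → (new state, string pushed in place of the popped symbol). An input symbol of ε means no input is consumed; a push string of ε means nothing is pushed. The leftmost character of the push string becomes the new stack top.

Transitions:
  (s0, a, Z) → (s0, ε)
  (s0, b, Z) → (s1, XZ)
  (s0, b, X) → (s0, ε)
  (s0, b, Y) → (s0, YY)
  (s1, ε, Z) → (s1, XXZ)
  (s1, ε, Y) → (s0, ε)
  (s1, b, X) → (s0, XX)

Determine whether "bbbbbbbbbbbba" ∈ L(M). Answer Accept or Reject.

Accept

(s0, bbbbbbbbbbbba, Z) ⊢ (s1, bbbbbbbbbbba, XZ) ⊢ (s0, bbbbbbbbbba, XXZ) ⊢ (s0, bbbbbbbbba, XZ) ⊢ (s0, bbbbbbbba, Z) ⊢ (s1, bbbbbbba, XZ) ⊢ (s0, bbbbbba, XXZ) ⊢ (s0, bbbbba, XZ) ⊢ (s0, bbbba, Z) ⊢ (s1, bbba, XZ) ⊢ (s0, bba, XXZ) ⊢ (s0, ba, XZ) ⊢ (s0, a, Z) ⊢ (s0, ε, ε)
All input consumed and the stack is empty.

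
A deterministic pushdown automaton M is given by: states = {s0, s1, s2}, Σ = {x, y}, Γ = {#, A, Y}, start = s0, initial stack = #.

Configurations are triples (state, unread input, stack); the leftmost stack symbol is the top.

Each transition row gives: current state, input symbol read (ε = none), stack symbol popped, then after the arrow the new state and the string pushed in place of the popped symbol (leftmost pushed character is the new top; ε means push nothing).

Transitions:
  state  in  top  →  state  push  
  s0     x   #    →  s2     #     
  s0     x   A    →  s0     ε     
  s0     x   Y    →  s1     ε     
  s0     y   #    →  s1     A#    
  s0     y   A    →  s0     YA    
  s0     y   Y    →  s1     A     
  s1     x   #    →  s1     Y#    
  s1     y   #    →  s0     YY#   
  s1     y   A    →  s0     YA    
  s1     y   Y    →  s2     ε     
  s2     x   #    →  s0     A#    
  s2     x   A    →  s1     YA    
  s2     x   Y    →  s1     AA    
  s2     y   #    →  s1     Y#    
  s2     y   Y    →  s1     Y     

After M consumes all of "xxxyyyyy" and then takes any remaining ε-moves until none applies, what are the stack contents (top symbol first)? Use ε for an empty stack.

(s0, xxxyyyyy, #) ⊢ (s2, xxyyyyy, #) ⊢ (s0, xyyyyy, A#) ⊢ (s0, yyyyy, #) ⊢ (s1, yyyy, A#) ⊢ (s0, yyy, YA#) ⊢ (s1, yy, AA#) ⊢ (s0, y, YAA#) ⊢ (s1, ε, AAA#)
All input consumed in state s1 with stack AAA#.

AAA#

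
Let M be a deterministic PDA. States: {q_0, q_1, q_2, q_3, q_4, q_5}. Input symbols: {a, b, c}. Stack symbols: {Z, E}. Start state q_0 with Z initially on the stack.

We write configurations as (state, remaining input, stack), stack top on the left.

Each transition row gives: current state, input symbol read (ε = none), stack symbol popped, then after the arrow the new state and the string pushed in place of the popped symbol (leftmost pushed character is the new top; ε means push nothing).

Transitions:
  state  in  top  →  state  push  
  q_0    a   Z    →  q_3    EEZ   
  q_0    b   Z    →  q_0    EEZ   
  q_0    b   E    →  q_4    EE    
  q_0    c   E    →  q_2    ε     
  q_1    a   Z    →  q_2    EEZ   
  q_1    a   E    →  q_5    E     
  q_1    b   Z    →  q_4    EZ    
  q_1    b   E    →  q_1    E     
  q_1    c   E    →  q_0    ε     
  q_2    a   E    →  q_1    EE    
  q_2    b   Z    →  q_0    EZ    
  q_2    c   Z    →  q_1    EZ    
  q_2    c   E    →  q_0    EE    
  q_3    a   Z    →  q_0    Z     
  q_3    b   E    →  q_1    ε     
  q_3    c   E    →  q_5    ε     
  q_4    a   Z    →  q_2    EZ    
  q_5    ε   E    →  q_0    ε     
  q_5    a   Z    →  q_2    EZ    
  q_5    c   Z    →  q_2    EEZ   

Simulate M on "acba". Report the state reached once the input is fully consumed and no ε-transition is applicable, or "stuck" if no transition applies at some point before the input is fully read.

stuck

(q_0, acba, Z)
  read a, top Z: go to q_3, push EEZ → (q_3, cba, EEZ)
  read c, top E: go to q_5, push ε → (q_5, ba, EZ)
  ε-move, top E: go to q_0, push ε → (q_0, ba, Z)
  read b, top Z: go to q_0, push EEZ → (q_0, a, EEZ)
No transition for (q_0, a, top E); M blocks with input a remaining.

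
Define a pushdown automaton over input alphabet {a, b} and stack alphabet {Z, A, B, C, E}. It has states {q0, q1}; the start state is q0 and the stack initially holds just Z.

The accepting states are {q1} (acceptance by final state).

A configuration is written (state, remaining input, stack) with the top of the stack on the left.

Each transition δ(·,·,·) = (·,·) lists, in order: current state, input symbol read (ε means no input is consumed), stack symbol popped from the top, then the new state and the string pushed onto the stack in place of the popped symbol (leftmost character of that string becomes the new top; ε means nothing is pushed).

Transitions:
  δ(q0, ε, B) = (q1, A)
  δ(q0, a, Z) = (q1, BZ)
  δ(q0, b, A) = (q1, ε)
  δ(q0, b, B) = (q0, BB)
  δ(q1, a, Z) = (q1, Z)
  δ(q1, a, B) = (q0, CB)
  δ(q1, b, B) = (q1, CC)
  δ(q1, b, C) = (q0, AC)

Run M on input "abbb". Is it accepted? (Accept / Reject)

One accepting computation: (q0, abbb, Z) ⊢ (q1, bbb, BZ) ⊢ (q1, bb, CCZ) ⊢ (q0, b, ACCZ) ⊢ (q1, ε, CCZ)
All input consumed and state q1 ∈ F.

Accept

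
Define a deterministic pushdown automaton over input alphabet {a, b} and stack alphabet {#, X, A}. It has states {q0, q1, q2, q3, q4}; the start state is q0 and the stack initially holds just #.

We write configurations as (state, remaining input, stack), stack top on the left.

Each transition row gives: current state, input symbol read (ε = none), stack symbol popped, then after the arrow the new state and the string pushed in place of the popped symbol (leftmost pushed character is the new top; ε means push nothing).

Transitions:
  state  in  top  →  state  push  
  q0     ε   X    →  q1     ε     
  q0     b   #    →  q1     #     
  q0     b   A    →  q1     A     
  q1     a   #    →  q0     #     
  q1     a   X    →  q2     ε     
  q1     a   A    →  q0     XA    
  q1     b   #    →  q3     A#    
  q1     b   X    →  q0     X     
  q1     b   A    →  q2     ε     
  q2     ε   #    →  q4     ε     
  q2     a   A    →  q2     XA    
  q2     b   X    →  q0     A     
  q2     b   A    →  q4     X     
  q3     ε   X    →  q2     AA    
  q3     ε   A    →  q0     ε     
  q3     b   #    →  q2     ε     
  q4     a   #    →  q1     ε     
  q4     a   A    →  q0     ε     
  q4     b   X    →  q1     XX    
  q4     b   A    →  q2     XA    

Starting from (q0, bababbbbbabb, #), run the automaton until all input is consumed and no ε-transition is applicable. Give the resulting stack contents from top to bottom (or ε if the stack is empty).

(q0, bababbbbbabb, #)
  read b, top #: go to q1, push # → (q1, ababbbbbabb, #)
  read a, top #: go to q0, push # → (q0, babbbbbabb, #)
  read b, top #: go to q1, push # → (q1, abbbbbabb, #)
  read a, top #: go to q0, push # → (q0, bbbbbabb, #)
  read b, top #: go to q1, push # → (q1, bbbbabb, #)
  read b, top #: go to q3, push A# → (q3, bbbabb, A#)
  ε-move, top A: go to q0, push ε → (q0, bbbabb, #)
  read b, top #: go to q1, push # → (q1, bbabb, #)
  read b, top #: go to q3, push A# → (q3, babb, A#)
  ε-move, top A: go to q0, push ε → (q0, babb, #)
  read b, top #: go to q1, push # → (q1, abb, #)
  read a, top #: go to q0, push # → (q0, bb, #)
  read b, top #: go to q1, push # → (q1, b, #)
  read b, top #: go to q3, push A# → (q3, ε, A#)
  ε-move, top A: go to q0, push ε → (q0, ε, #)
All input consumed in state q0 with stack #.

#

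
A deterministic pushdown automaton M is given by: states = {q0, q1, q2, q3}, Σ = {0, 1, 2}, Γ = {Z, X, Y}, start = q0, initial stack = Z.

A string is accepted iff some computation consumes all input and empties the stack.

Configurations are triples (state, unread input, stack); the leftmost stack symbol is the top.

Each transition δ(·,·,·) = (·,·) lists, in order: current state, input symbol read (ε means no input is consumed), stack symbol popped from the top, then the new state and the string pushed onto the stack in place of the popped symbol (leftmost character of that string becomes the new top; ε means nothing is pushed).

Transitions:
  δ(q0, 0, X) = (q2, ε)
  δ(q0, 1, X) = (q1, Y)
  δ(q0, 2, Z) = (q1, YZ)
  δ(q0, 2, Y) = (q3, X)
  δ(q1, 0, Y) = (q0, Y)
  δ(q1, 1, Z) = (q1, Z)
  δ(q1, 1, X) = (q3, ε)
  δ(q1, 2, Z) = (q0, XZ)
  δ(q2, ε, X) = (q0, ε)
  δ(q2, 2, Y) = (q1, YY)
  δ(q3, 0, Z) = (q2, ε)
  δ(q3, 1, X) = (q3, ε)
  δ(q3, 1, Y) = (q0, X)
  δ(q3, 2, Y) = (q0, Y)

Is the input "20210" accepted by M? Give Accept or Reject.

Accept

(q0, 20210, Z)
  read 2, top Z: go to q1, push YZ → (q1, 0210, YZ)
  read 0, top Y: go to q0, push Y → (q0, 210, YZ)
  read 2, top Y: go to q3, push X → (q3, 10, XZ)
  read 1, top X: go to q3, push ε → (q3, 0, Z)
  read 0, top Z: go to q2, push ε → (q2, ε, ε)
All input consumed and the stack is empty.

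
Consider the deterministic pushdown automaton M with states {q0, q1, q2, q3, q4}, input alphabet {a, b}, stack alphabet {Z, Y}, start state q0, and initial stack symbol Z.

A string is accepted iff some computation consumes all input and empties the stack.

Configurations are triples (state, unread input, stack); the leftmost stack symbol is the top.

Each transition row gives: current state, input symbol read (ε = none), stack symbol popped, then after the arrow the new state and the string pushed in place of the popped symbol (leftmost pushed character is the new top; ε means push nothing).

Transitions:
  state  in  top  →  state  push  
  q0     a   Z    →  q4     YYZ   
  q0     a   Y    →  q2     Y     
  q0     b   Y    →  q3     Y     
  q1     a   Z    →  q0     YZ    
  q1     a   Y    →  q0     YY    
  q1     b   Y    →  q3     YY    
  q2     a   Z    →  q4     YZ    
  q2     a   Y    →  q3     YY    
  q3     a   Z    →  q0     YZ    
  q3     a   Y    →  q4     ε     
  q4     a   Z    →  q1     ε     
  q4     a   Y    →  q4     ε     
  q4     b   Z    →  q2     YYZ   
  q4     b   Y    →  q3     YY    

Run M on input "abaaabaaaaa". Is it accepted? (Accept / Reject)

Accept

(q0, abaaabaaaaa, Z) ⊢ (q4, baaabaaaaa, YYZ) ⊢ (q3, aaabaaaaa, YYYZ) ⊢ (q4, aabaaaaa, YYZ) ⊢ (q4, abaaaaa, YZ) ⊢ (q4, baaaaa, Z) ⊢ (q2, aaaaa, YYZ) ⊢ (q3, aaaa, YYYZ) ⊢ (q4, aaa, YYZ) ⊢ (q4, aa, YZ) ⊢ (q4, a, Z) ⊢ (q1, ε, ε)
All input consumed and the stack is empty.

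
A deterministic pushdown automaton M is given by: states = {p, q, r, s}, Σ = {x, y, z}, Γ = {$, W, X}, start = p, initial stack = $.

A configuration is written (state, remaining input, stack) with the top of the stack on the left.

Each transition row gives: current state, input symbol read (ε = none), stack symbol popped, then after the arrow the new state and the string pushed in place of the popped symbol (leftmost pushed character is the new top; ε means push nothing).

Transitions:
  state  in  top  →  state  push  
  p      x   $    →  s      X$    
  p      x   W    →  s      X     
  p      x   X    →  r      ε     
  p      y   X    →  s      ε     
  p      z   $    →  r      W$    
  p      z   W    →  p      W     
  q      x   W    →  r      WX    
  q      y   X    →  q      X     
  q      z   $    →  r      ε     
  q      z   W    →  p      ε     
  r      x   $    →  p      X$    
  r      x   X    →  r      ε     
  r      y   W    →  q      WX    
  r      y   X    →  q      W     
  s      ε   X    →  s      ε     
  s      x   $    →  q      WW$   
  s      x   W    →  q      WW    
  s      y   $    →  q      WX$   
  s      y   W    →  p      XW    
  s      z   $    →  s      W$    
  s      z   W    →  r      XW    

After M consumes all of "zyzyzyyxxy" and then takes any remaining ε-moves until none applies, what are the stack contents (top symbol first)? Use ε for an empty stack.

(p, zyzyzyyxxy, $) ⊢ (r, yzyzyyxxy, W$) ⊢ (q, zyzyyxxy, WX$) ⊢ (p, yzyyxxy, X$) ⊢ (s, zyyxxy, $) ⊢ (s, yyxxy, W$) ⊢ (p, yxxy, XW$) ⊢ (s, xxy, W$) ⊢ (q, xy, WW$) ⊢ (r, y, WXW$) ⊢ (q, ε, WXXW$)
All input consumed in state q with stack WXXW$.

WXXW$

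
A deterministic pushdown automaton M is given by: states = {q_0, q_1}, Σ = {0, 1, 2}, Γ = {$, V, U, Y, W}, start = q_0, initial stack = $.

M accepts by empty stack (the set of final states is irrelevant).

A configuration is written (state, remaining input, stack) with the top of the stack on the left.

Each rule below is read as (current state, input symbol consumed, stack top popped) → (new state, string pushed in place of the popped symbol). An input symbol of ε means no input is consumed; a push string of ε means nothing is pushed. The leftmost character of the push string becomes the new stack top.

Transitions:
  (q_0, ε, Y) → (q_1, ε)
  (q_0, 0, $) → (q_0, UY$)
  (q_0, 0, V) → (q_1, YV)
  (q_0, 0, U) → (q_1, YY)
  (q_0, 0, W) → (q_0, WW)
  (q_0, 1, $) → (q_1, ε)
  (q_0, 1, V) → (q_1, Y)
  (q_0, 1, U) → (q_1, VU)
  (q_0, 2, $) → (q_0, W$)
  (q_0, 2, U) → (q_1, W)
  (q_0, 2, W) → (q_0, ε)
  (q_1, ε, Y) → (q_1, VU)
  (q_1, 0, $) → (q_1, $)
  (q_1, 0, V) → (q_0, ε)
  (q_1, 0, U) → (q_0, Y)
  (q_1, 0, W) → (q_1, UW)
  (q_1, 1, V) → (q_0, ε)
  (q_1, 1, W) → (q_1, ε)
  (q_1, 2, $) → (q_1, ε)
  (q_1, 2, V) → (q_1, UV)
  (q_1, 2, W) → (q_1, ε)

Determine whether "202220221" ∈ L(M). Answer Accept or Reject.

Accept

(q_0, 202220221, $)
  read 2, top $: go to q_0, push W$ → (q_0, 02220221, W$)
  read 0, top W: go to q_0, push WW → (q_0, 2220221, WW$)
  read 2, top W: go to q_0, push ε → (q_0, 220221, W$)
  read 2, top W: go to q_0, push ε → (q_0, 20221, $)
  read 2, top $: go to q_0, push W$ → (q_0, 0221, W$)
  read 0, top W: go to q_0, push WW → (q_0, 221, WW$)
  read 2, top W: go to q_0, push ε → (q_0, 21, W$)
  read 2, top W: go to q_0, push ε → (q_0, 1, $)
  read 1, top $: go to q_1, push ε → (q_1, ε, ε)
All input consumed and the stack is empty.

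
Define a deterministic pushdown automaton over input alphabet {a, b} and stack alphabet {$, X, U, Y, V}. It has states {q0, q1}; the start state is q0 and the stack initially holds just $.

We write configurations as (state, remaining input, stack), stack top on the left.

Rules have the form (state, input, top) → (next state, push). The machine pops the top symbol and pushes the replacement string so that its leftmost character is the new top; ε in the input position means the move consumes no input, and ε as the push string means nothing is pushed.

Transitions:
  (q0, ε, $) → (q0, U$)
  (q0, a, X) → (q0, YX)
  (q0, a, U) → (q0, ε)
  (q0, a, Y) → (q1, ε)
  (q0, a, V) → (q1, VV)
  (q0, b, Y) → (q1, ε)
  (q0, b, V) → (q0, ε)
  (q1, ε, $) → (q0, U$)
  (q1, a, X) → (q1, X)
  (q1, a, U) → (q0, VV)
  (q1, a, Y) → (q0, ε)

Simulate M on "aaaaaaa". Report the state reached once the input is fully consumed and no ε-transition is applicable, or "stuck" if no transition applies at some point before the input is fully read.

q0

(q0, aaaaaaa, $)
  ε-move, top $: go to q0, push U$ → (q0, aaaaaaa, U$)
  read a, top U: go to q0, push ε → (q0, aaaaaa, $)
  ε-move, top $: go to q0, push U$ → (q0, aaaaaa, U$)
  read a, top U: go to q0, push ε → (q0, aaaaa, $)
  ε-move, top $: go to q0, push U$ → (q0, aaaaa, U$)
  read a, top U: go to q0, push ε → (q0, aaaa, $)
  ε-move, top $: go to q0, push U$ → (q0, aaaa, U$)
  read a, top U: go to q0, push ε → (q0, aaa, $)
  ε-move, top $: go to q0, push U$ → (q0, aaa, U$)
  read a, top U: go to q0, push ε → (q0, aa, $)
  ε-move, top $: go to q0, push U$ → (q0, aa, U$)
  read a, top U: go to q0, push ε → (q0, a, $)
  ε-move, top $: go to q0, push U$ → (q0, a, U$)
  read a, top U: go to q0, push ε → (q0, ε, $)
  ε-move, top $: go to q0, push U$ → (q0, ε, U$)
All input consumed; M is in state q0.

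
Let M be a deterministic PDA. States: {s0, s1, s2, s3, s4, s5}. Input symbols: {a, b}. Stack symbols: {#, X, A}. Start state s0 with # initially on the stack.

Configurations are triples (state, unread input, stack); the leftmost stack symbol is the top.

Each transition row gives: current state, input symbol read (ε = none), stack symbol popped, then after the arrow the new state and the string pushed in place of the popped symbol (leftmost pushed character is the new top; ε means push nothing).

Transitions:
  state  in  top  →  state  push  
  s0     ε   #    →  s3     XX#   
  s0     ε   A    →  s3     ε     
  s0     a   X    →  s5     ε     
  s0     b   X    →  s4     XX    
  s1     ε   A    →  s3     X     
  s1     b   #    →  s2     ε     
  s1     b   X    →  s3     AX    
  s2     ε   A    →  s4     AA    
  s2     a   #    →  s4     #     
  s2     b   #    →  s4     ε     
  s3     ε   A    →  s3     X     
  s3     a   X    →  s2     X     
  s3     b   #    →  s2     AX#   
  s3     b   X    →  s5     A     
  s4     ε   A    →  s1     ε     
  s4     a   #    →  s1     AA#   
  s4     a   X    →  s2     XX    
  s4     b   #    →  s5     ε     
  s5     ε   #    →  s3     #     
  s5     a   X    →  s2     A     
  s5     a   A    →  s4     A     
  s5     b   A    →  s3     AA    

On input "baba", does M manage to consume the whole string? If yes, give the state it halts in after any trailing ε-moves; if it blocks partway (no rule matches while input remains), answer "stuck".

(s0, baba, #)
  ε-move, top #: go to s3, push XX# → (s3, baba, XX#)
  read b, top X: go to s5, push A → (s5, aba, AX#)
  read a, top A: go to s4, push A → (s4, ba, AX#)
  ε-move, top A: go to s1, push ε → (s1, ba, X#)
  read b, top X: go to s3, push AX → (s3, a, AX#)
  ε-move, top A: go to s3, push X → (s3, a, XX#)
  read a, top X: go to s2, push X → (s2, ε, XX#)
All input consumed; M is in state s2.

s2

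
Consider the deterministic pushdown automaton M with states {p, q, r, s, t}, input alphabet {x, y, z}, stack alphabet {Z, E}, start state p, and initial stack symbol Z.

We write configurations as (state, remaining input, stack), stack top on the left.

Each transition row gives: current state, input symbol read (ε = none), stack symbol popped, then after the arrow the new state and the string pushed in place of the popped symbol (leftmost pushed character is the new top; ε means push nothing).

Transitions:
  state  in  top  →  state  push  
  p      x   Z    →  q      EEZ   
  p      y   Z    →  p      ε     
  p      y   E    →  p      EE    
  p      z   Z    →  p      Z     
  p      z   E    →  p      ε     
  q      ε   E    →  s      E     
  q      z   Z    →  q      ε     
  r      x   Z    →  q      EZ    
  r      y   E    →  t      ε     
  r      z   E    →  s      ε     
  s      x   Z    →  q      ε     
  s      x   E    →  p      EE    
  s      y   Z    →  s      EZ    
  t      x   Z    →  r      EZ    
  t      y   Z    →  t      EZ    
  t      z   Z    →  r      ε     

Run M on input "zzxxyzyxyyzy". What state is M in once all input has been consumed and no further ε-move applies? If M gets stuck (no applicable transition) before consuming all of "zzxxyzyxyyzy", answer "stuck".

(p, zzxxyzyxyyzy, Z) ⊢ (p, zxxyzyxyyzy, Z) ⊢ (p, xxyzyxyyzy, Z) ⊢ (q, xyzyxyyzy, EEZ) ⊢ (s, xyzyxyyzy, EEZ) ⊢ (p, yzyxyyzy, EEEZ) ⊢ (p, zyxyyzy, EEEEZ) ⊢ (p, yxyyzy, EEEZ) ⊢ (p, xyyzy, EEEEZ)
No transition for (p, x, top E); M blocks with input xyyzy remaining.

stuck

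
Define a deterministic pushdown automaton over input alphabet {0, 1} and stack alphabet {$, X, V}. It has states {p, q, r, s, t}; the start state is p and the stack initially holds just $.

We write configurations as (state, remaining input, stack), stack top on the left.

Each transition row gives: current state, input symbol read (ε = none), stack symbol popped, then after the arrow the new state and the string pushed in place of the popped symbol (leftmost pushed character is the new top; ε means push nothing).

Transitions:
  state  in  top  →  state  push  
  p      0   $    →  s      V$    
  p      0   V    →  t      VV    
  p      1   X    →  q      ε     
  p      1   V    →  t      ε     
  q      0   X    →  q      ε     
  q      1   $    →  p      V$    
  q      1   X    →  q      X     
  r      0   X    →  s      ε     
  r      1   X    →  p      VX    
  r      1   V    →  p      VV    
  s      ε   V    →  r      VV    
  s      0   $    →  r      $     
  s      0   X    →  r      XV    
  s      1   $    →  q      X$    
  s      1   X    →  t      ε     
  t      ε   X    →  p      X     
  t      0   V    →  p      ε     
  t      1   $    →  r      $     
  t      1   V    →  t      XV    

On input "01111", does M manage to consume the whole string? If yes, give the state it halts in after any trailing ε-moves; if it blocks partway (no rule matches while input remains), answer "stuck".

q

(p, 01111, $)
  read 0, top $: go to s, push V$ → (s, 1111, V$)
  ε-move, top V: go to r, push VV → (r, 1111, VV$)
  read 1, top V: go to p, push VV → (p, 111, VVV$)
  read 1, top V: go to t, push ε → (t, 11, VV$)
  read 1, top V: go to t, push XV → (t, 1, XVV$)
  ε-move, top X: go to p, push X → (p, 1, XVV$)
  read 1, top X: go to q, push ε → (q, ε, VV$)
All input consumed; M is in state q.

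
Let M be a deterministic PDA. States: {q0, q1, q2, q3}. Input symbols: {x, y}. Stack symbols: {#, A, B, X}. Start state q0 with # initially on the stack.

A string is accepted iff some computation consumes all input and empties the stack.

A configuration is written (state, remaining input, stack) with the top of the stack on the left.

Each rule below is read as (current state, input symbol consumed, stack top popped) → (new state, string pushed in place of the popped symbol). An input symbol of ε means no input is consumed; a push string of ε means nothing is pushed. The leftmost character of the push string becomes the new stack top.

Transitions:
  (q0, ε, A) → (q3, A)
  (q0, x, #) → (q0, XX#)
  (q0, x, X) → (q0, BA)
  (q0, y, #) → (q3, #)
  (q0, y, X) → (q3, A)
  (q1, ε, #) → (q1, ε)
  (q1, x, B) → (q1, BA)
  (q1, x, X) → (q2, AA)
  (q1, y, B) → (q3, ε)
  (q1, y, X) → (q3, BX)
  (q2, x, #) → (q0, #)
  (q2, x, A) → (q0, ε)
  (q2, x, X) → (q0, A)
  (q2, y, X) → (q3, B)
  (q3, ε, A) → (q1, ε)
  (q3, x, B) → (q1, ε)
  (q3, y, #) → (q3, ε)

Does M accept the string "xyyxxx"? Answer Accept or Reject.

(q0, xyyxxx, #)
  read x, top #: go to q0, push XX# → (q0, yyxxx, XX#)
  read y, top X: go to q3, push A → (q3, yxxx, AX#)
  ε-move, top A: go to q1, push ε → (q1, yxxx, X#)
  read y, top X: go to q3, push BX → (q3, xxx, BX#)
  read x, top B: go to q1, push ε → (q1, xx, X#)
  read x, top X: go to q2, push AA → (q2, x, AA#)
  read x, top A: go to q0, push ε → (q0, ε, A#)
  ε-move, top A: go to q3, push A → (q3, ε, A#)
  ε-move, top A: go to q1, push ε → (q1, ε, #)
  ε-move, top #: go to q1, push ε → (q1, ε, ε)
All input consumed and the stack is empty.

Accept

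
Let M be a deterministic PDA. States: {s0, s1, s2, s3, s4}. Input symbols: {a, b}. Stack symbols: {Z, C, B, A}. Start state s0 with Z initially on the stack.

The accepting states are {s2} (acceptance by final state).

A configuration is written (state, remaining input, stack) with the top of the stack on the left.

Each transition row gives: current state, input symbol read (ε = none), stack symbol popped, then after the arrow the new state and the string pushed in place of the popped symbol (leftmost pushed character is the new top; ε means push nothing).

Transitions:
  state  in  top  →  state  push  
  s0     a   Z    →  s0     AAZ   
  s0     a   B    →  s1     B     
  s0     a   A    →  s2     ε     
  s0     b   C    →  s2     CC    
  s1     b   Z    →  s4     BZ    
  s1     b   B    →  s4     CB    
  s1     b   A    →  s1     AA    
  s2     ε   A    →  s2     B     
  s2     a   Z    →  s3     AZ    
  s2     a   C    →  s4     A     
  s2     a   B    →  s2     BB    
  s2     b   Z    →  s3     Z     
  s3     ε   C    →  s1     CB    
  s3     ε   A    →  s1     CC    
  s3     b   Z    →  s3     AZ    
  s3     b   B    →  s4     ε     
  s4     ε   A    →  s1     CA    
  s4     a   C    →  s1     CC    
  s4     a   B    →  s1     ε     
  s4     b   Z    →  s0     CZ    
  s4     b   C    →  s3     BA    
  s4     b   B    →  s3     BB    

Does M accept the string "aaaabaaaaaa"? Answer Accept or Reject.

Reject

(s0, aaaabaaaaaa, Z)
  read a, top Z: go to s0, push AAZ → (s0, aaabaaaaaa, AAZ)
  read a, top A: go to s2, push ε → (s2, aabaaaaaa, AZ)
  ε-move, top A: go to s2, push B → (s2, aabaaaaaa, BZ)
  read a, top B: go to s2, push BB → (s2, abaaaaaa, BBZ)
  read a, top B: go to s2, push BB → (s2, baaaaaa, BBBZ)
No transition applies at (s2, baaaaaa, BBBZ); input not fully consumed.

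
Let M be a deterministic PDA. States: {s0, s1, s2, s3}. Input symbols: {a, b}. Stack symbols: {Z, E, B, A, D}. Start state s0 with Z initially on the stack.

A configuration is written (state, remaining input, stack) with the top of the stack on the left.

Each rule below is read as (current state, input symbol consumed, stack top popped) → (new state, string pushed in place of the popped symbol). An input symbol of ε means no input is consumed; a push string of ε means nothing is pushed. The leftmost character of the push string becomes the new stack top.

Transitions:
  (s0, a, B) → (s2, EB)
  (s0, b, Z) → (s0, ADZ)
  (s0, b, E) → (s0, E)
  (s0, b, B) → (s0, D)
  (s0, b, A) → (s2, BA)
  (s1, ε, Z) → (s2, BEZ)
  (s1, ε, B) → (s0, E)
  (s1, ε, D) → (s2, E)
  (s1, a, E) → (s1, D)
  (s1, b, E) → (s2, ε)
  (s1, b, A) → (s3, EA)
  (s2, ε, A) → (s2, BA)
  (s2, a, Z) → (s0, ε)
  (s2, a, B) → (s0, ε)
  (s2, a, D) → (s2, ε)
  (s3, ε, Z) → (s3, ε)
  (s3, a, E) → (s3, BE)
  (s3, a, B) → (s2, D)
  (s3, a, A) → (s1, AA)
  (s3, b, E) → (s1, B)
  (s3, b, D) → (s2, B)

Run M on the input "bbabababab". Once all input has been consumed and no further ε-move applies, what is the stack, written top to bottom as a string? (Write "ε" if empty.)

(s0, bbabababab, Z)
  read b, top Z: go to s0, push ADZ → (s0, babababab, ADZ)
  read b, top A: go to s2, push BA → (s2, abababab, BADZ)
  read a, top B: go to s0, push ε → (s0, bababab, ADZ)
  read b, top A: go to s2, push BA → (s2, ababab, BADZ)
  read a, top B: go to s0, push ε → (s0, babab, ADZ)
  read b, top A: go to s2, push BA → (s2, abab, BADZ)
  read a, top B: go to s0, push ε → (s0, bab, ADZ)
  read b, top A: go to s2, push BA → (s2, ab, BADZ)
  read a, top B: go to s0, push ε → (s0, b, ADZ)
  read b, top A: go to s2, push BA → (s2, ε, BADZ)
All input consumed in state s2 with stack BADZ.

BADZ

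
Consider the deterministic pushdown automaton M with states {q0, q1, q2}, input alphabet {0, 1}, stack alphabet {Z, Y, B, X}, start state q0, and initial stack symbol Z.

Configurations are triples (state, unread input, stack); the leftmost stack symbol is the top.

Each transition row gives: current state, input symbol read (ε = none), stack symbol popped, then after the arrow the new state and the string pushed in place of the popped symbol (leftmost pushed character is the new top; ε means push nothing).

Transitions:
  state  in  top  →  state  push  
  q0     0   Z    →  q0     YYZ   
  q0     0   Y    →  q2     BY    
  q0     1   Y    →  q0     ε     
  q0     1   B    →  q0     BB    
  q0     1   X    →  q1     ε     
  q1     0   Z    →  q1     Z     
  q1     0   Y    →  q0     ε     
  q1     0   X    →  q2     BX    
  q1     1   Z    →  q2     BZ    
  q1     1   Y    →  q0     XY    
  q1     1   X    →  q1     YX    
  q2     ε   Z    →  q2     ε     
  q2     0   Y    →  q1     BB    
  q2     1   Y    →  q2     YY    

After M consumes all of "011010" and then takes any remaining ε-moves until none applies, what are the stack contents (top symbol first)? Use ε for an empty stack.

(q0, 011010, Z)
  read 0, top Z: go to q0, push YYZ → (q0, 11010, YYZ)
  read 1, top Y: go to q0, push ε → (q0, 1010, YZ)
  read 1, top Y: go to q0, push ε → (q0, 010, Z)
  read 0, top Z: go to q0, push YYZ → (q0, 10, YYZ)
  read 1, top Y: go to q0, push ε → (q0, 0, YZ)
  read 0, top Y: go to q2, push BY → (q2, ε, BYZ)
All input consumed in state q2 with stack BYZ.

BYZ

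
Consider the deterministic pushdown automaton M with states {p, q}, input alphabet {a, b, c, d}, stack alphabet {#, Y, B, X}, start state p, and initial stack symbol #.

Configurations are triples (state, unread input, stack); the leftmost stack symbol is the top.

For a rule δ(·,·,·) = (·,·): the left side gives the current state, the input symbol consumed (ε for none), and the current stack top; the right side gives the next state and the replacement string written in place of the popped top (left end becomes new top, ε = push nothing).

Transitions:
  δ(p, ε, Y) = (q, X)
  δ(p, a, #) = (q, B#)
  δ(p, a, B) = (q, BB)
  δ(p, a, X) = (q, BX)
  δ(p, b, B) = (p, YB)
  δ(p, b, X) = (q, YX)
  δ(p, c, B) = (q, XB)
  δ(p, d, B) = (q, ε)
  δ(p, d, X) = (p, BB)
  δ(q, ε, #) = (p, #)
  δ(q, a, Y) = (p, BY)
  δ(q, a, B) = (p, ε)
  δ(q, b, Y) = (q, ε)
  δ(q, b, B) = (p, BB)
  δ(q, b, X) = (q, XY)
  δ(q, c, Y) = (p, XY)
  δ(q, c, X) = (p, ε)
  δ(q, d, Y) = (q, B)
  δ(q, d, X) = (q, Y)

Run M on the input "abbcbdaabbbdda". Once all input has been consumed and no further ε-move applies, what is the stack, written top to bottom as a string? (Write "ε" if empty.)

XBBBYBB#

(p, abbcbdaabbbdda, #)
  read a, top #: go to q, push B# → (q, bbcbdaabbbdda, B#)
  read b, top B: go to p, push BB → (p, bcbdaabbbdda, BB#)
  read b, top B: go to p, push YB → (p, cbdaabbbdda, YBB#)
  ε-move, top Y: go to q, push X → (q, cbdaabbbdda, XBB#)
  read c, top X: go to p, push ε → (p, bdaabbbdda, BB#)
  read b, top B: go to p, push YB → (p, daabbbdda, YBB#)
  ε-move, top Y: go to q, push X → (q, daabbbdda, XBB#)
  read d, top X: go to q, push Y → (q, aabbbdda, YBB#)
  read a, top Y: go to p, push BY → (p, abbbdda, BYBB#)
  read a, top B: go to q, push BB → (q, bbbdda, BBYBB#)
  read b, top B: go to p, push BB → (p, bbdda, BBBYBB#)
  read b, top B: go to p, push YB → (p, bdda, YBBBYBB#)
  ε-move, top Y: go to q, push X → (q, bdda, XBBBYBB#)
  read b, top X: go to q, push XY → (q, dda, XYBBBYBB#)
  read d, top X: go to q, push Y → (q, da, YYBBBYBB#)
  read d, top Y: go to q, push B → (q, a, BYBBBYBB#)
  read a, top B: go to p, push ε → (p, ε, YBBBYBB#)
  ε-move, top Y: go to q, push X → (q, ε, XBBBYBB#)
All input consumed in state q with stack XBBBYBB#.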